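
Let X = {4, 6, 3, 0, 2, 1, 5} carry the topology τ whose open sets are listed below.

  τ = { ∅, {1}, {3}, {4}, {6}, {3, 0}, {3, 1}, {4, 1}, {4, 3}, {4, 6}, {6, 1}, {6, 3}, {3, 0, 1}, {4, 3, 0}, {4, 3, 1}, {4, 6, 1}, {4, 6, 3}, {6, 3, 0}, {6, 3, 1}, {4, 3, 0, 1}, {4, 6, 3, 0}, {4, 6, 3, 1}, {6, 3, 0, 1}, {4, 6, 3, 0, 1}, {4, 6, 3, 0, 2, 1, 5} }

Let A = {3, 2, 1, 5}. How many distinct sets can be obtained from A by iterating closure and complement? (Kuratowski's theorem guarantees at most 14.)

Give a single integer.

8

closure: X∖int(X∖A) = X∖{4, 6} = {3, 0, 2, 1, 5}
Let k=closure and c=complement:
  1. A     = {3, 2, 1, 5}
  2. kA    = {3, 0, 2, 1, 5}
  3. cA    = {4, 6, 0}
  4. ckA   = {4, 6}
  5. kcA   = {4, 6, 0, 2, 5}
  6. kckA  = {4, 6, 2, 5}
  7. ckcA  = {3, 1}
  8. ckckA = {3, 0, 1}
— saturated at 8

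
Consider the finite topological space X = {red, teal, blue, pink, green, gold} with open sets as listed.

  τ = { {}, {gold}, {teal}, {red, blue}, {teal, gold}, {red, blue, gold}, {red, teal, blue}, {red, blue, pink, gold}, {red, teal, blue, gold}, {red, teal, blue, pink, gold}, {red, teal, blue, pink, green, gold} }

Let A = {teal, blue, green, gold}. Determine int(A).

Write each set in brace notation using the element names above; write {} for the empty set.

open subsets of A: {}, {gold}, {teal}, {teal, gold}; so int(A) = {teal, gold}

{teal, gold}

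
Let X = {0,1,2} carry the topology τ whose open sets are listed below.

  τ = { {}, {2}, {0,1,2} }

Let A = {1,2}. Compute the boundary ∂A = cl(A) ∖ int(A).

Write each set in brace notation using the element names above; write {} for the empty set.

{0,1}

open subsets of A: {}, {2}; so int(A) = {2}
closure: X∖int(X∖A) = X∖{} = {0,1,2}
∂A = {0,1,2} minus {2} = {0,1}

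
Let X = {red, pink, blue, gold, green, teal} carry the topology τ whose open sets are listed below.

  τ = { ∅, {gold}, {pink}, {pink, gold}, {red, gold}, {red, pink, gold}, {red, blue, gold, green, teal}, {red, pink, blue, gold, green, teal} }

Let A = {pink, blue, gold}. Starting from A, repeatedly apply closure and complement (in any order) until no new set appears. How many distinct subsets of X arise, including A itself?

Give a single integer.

6

X∖A={red, green, teal}, int(X∖A)=∅, hence cl(A)={red, pink, blue, gold, green, teal}
Orbit (k=closure, c=complement):
  1. A     = {pink, blue, gold}
  2. kA    = {red, pink, blue, gold, green, teal}
  3. cA    = {red, green, teal}
  4. ckA   = ∅
  5. kcA   = {red, blue, green, teal}
  6. ckcA  = {pink, gold}
(closed under both — stop)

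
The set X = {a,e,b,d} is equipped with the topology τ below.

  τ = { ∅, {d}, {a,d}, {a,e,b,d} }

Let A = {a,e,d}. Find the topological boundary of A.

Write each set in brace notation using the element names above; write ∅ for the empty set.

opens ⊆ A: ∅, {d}, {a,d}; union → int = {a,d}
complement {b}; its interior ∅; cl(A) = X∖∅ = {a,e,b,d}
boundary = {a,e,b,d} ∖ {a,d} = {e,b}

{e,b}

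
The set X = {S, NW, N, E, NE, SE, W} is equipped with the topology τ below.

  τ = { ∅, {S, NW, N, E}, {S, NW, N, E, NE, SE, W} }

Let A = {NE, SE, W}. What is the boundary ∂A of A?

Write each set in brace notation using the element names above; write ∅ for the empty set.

interior: largest open inside A is ∅ (from ∅)
cl via duality: int({S, NW, N, E}) = {S, NW, N, E}, so X∖{S, NW, N, E} = {NE, SE, W}
cl∖int = {NE, SE, W}

{NE, SE, W}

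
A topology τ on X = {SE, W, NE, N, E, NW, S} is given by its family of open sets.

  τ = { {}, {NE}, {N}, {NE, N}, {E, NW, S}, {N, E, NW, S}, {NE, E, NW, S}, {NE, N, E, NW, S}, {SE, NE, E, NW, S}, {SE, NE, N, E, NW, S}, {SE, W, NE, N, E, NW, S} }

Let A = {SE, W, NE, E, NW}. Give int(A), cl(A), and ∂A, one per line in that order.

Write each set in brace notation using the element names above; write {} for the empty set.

int(A) = {NE}
cl(A)  = {SE, W, NE, E, NW, S}
∂A     = {SE, W, E, NW, S}

interior: largest open inside A is {NE} (from {}, {NE})
cl via duality: int({N, S}) = {N}, so X∖{N} = {SE, W, NE, E, NW, S}
cl∖int = {SE, W, E, NW, S}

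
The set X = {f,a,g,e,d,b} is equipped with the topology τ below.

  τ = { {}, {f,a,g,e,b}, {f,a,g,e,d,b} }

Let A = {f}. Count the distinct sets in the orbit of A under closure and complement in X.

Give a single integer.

complement {a,g,e,d,b}; its interior {}; cl(A) = X∖{} = {f,a,g,e,d,b}
With k = closure, c = complement:
  1. A     = {f}
  2. kA    = {f,a,g,e,d,b}
  3. cA    = {a,g,e,d,b}
  4. ckA   = {}
k, c of each give nothing new

4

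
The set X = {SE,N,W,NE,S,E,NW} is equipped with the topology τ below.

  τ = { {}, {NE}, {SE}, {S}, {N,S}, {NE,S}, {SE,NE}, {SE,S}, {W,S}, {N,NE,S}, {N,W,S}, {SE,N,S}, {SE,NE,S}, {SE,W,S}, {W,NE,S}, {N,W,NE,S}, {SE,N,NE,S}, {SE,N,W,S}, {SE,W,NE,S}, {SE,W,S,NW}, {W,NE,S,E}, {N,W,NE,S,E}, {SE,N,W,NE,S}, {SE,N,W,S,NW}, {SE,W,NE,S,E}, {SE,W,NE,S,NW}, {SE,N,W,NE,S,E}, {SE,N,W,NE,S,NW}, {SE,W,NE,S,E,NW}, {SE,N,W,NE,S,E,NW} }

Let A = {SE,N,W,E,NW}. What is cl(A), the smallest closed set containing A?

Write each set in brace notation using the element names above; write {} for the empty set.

{SE,N,W,E,NW}

X∖A={NE,S}, int(X∖A)={NE,S}, hence cl(A)={SE,N,W,E,NW}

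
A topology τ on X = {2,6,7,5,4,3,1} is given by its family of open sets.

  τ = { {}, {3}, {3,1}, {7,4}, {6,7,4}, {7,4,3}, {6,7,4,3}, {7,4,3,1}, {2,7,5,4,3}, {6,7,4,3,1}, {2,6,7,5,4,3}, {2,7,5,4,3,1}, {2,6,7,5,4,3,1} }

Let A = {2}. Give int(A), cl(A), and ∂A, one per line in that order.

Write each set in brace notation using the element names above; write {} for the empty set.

U open, U⊆A: {}. int(A) = ⋃ = {}
X∖A={6,7,5,4,3,1}, int(X∖A)={6,7,4,3,1}, hence cl(A)={2,5}
∂A: remove int from cl → {2,5}

int(A) = {}
cl(A)  = {2,5}
∂A     = {2,5}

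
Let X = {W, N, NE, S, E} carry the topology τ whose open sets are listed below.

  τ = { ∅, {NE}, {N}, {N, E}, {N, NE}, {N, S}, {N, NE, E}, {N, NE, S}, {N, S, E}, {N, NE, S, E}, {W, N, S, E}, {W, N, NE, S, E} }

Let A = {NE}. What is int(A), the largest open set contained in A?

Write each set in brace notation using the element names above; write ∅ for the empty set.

{NE}

open subsets of A: ∅, {NE}; so int(A) = {NE}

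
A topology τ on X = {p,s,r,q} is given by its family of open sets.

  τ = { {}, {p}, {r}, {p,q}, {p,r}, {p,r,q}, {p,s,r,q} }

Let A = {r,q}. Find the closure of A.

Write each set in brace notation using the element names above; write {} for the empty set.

complement {p,s}; its interior {p}; cl(A) = X∖{p} = {s,r,q}

{s,r,q}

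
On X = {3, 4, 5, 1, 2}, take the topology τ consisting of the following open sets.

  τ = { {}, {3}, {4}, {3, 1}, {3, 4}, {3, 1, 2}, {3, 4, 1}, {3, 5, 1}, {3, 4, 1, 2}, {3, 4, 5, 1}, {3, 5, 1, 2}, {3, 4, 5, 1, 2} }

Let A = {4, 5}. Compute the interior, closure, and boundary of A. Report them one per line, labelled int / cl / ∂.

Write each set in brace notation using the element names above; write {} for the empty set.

open subsets of A: {}, {4}; so int(A) = {4}
closure: X∖int(X∖A) = X∖{3, 1, 2} = {4, 5}
∂A = {4, 5} minus {4} = {5}

int(A) = {4}
cl(A)  = {4, 5}
∂A     = {5}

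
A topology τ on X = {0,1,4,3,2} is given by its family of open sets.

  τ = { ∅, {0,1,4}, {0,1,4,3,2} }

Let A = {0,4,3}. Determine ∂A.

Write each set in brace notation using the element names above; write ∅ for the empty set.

open subsets of A: ∅; so int(A) = ∅
closure: X∖int(X∖A) = X∖∅ = {0,1,4,3,2}
∂A = {0,1,4,3,2} minus ∅ = {0,1,4,3,2}

{0,1,4,3,2}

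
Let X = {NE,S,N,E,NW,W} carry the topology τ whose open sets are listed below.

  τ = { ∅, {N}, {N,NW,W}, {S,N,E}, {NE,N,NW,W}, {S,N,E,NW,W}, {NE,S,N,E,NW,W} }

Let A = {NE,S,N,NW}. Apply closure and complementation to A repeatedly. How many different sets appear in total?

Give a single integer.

6

X∖A={E,W}, int(X∖A)=∅, hence cl(A)={NE,S,N,E,NW,W}
Orbit (k=closure, c=complement):
  1. A     = {NE,S,N,NW}
  2. kA    = {NE,S,N,E,NW,W}
  3. cA    = {E,W}
  4. ckA   = ∅
  5. kcA   = {NE,S,E,NW,W}
  6. ckcA  = {N}
(closed under both — stop)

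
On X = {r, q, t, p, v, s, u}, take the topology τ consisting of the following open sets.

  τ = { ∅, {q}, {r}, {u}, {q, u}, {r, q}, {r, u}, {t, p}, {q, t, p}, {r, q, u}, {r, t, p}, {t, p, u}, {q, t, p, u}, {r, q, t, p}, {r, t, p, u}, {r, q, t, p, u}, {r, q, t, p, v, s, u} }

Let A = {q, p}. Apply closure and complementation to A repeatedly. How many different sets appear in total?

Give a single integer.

complement {r, t, v, s, u}; its interior {r, u}; cl(A) = X∖{r, u} = {q, t, p, v, s}
With k = closure, c = complement:
  1. A     = {q, p}
  2. kA    = {q, t, p, v, s}
  3. cA    = {r, t, v, s, u}
  4. ckA   = {r, u}
  5. kcA   = {r, t, p, v, s, u}
  6. kckA  = {r, v, s, u}
  7. ckcA  = {q}
  8. ckckA = {q, t, p}
  9. kckcA = {q, v, s}
  10. ckckcA = {r, t, p, u}
k, c of each give nothing new

10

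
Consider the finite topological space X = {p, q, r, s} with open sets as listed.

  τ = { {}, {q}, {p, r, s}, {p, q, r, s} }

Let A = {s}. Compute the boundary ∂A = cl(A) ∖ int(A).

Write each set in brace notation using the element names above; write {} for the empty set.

{p, r, s}

opens ⊆ A: {}; union → int = {}
complement {p, q, r}; its interior {q}; cl(A) = X∖{q} = {p, r, s}
boundary = {p, r, s} ∖ {} = {p, r, s}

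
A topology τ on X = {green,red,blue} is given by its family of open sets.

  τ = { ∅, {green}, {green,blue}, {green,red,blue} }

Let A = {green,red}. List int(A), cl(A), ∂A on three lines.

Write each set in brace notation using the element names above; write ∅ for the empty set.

int(A) = {green}
cl(A)  = {green,red,blue}
∂A     = {red,blue}

open subsets of A: ∅, {green}; so int(A) = {green}
closure: X∖int(X∖A) = X∖∅ = {green,red,blue}
∂A = {green,red,blue} minus {green} = {red,blue}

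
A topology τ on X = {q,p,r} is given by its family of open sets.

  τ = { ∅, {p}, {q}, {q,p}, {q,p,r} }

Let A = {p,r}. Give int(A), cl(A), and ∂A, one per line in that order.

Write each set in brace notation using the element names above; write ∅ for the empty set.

interior: largest open inside A is {p} (from ∅, {p})
cl via duality: int({q}) = {q}, so X∖{q} = {p,r}
cl∖int = {r}

int(A) = {p}
cl(A)  = {p,r}
∂A     = {r}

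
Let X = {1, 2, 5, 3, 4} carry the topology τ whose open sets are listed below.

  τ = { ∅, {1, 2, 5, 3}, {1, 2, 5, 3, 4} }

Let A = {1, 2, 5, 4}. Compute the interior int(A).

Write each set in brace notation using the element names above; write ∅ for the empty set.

∅

opens ⊆ A: ∅; union → int = ∅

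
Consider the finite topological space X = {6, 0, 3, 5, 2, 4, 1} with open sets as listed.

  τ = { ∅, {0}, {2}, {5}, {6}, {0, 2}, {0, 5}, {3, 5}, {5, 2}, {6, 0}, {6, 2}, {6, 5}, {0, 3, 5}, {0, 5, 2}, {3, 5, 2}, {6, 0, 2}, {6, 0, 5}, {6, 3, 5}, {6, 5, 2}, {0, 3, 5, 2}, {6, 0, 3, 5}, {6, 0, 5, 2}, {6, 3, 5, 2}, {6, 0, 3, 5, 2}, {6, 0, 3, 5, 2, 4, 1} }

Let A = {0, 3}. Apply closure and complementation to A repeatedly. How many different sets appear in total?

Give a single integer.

complement {6, 5, 2, 4, 1}; its interior {6, 5, 2}; cl(A) = X∖{6, 5, 2} = {0, 3, 4, 1}
With k = closure, c = complement:
  1. A     = {0, 3}
  2. kA    = {0, 3, 4, 1}
  3. cA    = {6, 5, 2, 4, 1}
  4. ckA   = {6, 5, 2}
  5. kcA   = {6, 3, 5, 2, 4, 1}
  6. ckcA  = {0}
  7. kckcA = {0, 4, 1}
  8. ckckcA = {6, 3, 5, 2}
k, c of each give nothing new

8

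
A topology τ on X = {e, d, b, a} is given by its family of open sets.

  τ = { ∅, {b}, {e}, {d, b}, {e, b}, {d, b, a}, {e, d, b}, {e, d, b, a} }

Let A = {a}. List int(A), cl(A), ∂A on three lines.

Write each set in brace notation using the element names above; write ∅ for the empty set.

opens ⊆ A: ∅; union → int = ∅
complement {e, d, b}; its interior {e, d, b}; cl(A) = X∖{e, d, b} = {a}
boundary = {a} ∖ ∅ = {a}

int(A) = ∅
cl(A)  = {a}
∂A     = {a}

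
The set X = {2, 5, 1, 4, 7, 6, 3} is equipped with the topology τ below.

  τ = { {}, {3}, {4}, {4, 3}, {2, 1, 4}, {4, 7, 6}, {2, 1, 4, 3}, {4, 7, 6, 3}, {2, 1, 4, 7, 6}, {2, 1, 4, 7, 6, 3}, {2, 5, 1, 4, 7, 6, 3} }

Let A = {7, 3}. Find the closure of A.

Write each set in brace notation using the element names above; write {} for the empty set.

{5, 7, 6, 3}

X∖A={2, 5, 1, 4, 6}, int(X∖A)={2, 1, 4}, hence cl(A)={5, 7, 6, 3}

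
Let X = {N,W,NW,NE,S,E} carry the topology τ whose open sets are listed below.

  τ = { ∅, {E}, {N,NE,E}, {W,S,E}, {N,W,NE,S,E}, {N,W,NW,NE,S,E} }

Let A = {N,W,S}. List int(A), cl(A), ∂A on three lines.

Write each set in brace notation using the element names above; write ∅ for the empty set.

int(A) = ∅
cl(A)  = {N,W,NW,NE,S}
∂A     = {N,W,NW,NE,S}

opens ⊆ A: ∅; union → int = ∅
complement {NW,NE,E}; its interior {E}; cl(A) = X∖{E} = {N,W,NW,NE,S}
boundary = {N,W,NW,NE,S} ∖ ∅ = {N,W,NW,NE,S}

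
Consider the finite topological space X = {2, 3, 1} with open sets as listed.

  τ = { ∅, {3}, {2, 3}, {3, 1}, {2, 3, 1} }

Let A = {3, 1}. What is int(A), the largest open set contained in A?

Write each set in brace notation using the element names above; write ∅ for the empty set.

{3, 1}

U open, U⊆A: ∅, {3}, {3, 1}. int(A) = ⋃ = {3, 1}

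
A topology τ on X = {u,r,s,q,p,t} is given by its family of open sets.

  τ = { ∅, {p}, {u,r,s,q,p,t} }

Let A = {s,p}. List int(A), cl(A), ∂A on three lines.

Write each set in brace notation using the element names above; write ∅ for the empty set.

U open, U⊆A: ∅, {p}. int(A) = ⋃ = {p}
X∖A={u,r,q,t}, int(X∖A)=∅, hence cl(A)={u,r,s,q,p,t}
∂A: remove int from cl → {u,r,s,q,t}

int(A) = {p}
cl(A)  = {u,r,s,q,p,t}
∂A     = {u,r,s,q,t}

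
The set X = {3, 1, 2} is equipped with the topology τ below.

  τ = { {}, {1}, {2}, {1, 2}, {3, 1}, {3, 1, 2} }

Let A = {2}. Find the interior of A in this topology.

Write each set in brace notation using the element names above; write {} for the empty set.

interior: largest open inside A is {2} (from {}, {2})

{2}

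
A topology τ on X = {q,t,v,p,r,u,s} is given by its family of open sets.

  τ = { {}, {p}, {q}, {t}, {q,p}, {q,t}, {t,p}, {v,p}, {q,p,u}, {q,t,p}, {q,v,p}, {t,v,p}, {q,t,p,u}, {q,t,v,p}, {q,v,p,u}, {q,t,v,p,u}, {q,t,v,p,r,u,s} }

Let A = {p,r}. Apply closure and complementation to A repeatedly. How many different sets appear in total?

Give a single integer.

8

cl via duality: int({q,t,v,u,s}) = {q,t}, so X∖{q,t} = {v,p,r,u,s}
Write k for closure, c for complement:
  1. A     = {p,r}
  2. kA    = {v,p,r,u,s}
  3. cA    = {q,t,v,u,s}
  4. ckA   = {q,t}
  5. kcA   = {q,t,v,r,u,s}
  6. kckA  = {q,t,r,u,s}
  7. ckcA  = {p}
  8. ckckA = {v,p}
applying k or c yields no new set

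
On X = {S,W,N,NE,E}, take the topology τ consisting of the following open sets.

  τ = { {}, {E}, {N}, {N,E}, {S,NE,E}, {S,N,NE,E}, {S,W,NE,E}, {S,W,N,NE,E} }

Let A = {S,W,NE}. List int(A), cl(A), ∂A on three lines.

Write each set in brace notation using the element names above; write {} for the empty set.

int(A) = {}
cl(A)  = {S,W,NE}
∂A     = {S,W,NE}

U open, U⊆A: {}. int(A) = ⋃ = {}
X∖A={N,E}, int(X∖A)={N,E}, hence cl(A)={S,W,NE}
∂A: remove int from cl → {S,W,NE}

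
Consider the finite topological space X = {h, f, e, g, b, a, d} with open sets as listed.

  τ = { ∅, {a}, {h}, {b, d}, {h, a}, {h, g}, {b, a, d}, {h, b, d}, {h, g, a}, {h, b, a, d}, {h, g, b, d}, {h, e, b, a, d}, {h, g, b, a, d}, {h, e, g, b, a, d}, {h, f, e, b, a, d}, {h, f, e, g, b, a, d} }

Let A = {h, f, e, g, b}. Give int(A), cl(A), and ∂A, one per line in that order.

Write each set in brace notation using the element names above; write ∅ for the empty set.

int(A) = {h, g}
cl(A)  = {h, f, e, g, b, d}
∂A     = {f, e, b, d}

interior: largest open inside A is {h, g} (from ∅, {h}, {h, g})
cl via duality: int({a, d}) = {a}, so X∖{a} = {h, f, e, g, b, d}
cl∖int = {f, e, b, d}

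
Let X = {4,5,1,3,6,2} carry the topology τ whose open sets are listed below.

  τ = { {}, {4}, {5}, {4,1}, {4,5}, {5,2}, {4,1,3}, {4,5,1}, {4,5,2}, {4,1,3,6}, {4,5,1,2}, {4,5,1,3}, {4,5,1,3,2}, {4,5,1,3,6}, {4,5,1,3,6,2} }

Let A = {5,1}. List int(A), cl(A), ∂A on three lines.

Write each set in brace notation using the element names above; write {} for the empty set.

int(A) = {5}
cl(A)  = {5,1,3,6,2}
∂A     = {1,3,6,2}

U open, U⊆A: {}, {5}. int(A) = ⋃ = {5}
X∖A={4,3,6,2}, int(X∖A)={4}, hence cl(A)={5,1,3,6,2}
∂A: remove int from cl → {1,3,6,2}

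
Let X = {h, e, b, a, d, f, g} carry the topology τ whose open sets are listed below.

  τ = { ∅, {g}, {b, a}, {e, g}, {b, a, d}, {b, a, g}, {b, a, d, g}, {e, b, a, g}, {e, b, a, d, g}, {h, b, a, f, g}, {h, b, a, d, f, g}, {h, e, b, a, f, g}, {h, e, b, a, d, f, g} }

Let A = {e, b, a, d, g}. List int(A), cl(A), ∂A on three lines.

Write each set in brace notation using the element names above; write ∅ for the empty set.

int(A) = {e, b, a, d, g}
cl(A)  = {h, e, b, a, d, f, g}
∂A     = {h, f}

U open, U⊆A: ∅, {g}, {b, a}, {e, g}, {b, a, d}, {b, a, g}, {b, a, d, g}, {e, b, a, g}, {e, b, a, d, g}. int(A) = ⋃ = {e, b, a, d, g}
X∖A={h, f}, int(X∖A)=∅, hence cl(A)={h, e, b, a, d, f, g}
∂A: remove int from cl → {h, f}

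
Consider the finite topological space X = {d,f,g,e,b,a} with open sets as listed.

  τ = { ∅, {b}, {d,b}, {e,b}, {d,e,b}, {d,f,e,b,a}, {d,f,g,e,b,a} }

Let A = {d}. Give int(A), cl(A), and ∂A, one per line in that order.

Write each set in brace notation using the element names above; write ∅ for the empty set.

int(A) = ∅
cl(A)  = {d,f,g,a}
∂A     = {d,f,g,a}

open subsets of A: ∅; so int(A) = ∅
closure: X∖int(X∖A) = X∖{e,b} = {d,f,g,a}
∂A = {d,f,g,a} minus ∅ = {d,f,g,a}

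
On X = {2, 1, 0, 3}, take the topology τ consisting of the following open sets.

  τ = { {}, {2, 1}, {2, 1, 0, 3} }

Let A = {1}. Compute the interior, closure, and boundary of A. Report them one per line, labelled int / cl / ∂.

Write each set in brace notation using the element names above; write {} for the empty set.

int(A) = {}
cl(A)  = {2, 1, 0, 3}
∂A     = {2, 1, 0, 3}

U open, U⊆A: {}. int(A) = ⋃ = {}
X∖A={2, 0, 3}, int(X∖A)={}, hence cl(A)={2, 1, 0, 3}
∂A: remove int from cl → {2, 1, 0, 3}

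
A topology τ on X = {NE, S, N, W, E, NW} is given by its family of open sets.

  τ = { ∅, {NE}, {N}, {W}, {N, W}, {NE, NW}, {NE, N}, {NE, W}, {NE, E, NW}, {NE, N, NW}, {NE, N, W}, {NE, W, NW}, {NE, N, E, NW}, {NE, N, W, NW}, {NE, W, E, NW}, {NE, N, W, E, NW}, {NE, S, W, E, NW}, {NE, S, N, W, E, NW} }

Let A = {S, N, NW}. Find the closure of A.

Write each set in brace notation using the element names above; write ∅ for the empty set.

{S, N, E, NW}

cl via duality: int({NE, W, E}) = {NE, W}, so X∖{NE, W} = {S, N, E, NW}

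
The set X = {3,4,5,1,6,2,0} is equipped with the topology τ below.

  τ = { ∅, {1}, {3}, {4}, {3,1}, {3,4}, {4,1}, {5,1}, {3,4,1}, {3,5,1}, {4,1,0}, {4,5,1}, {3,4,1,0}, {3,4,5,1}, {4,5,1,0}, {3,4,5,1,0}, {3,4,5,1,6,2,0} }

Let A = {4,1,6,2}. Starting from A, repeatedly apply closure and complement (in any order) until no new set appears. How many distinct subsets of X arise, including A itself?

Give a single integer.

complement {3,5,0}; its interior {3}; cl(A) = X∖{3} = {4,5,1,6,2,0}
With k = closure, c = complement:
  1. A     = {4,1,6,2}
  2. kA    = {4,5,1,6,2,0}
  3. cA    = {3,5,0}
  4. ckA   = {3}
  5. kcA   = {3,5,6,2,0}
  6. kckA  = {3,6,2}
  7. ckcA  = {4,1}
  8. ckckA = {4,5,1,0}
k, c of each give nothing new

8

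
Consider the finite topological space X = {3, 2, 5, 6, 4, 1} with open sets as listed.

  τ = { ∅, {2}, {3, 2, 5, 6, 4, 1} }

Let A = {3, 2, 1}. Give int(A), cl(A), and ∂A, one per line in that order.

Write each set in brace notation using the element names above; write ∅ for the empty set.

open subsets of A: ∅, {2}; so int(A) = {2}
closure: X∖int(X∖A) = X∖∅ = {3, 2, 5, 6, 4, 1}
∂A = {3, 2, 5, 6, 4, 1} minus {2} = {3, 5, 6, 4, 1}

int(A) = {2}
cl(A)  = {3, 2, 5, 6, 4, 1}
∂A     = {3, 5, 6, 4, 1}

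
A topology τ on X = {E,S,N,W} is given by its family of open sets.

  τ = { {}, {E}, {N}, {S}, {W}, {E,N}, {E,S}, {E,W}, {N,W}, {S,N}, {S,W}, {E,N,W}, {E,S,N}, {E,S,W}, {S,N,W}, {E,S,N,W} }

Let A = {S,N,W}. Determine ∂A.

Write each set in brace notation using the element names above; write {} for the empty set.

interior: largest open inside A is {S,N,W} (from {}, {N}, {S}, {W}, {S,N}, {N,W}, {S,W}, {S,N,W})
cl via duality: int({E}) = {E}, so X∖{E} = {S,N,W}
cl∖int = {}

{}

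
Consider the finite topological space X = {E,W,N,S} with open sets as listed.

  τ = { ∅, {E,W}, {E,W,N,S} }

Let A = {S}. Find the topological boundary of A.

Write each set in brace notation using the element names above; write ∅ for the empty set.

{N,S}

interior: largest open inside A is ∅ (from ∅)
cl via duality: int({E,W,N}) = {E,W}, so X∖{E,W} = {N,S}
cl∖int = {N,S}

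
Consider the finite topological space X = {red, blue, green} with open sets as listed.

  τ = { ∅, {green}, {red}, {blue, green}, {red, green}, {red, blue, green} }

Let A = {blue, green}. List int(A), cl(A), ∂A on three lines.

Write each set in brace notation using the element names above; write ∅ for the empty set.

U open, U⊆A: ∅, {green}, {blue, green}. int(A) = ⋃ = {blue, green}
X∖A={red}, int(X∖A)={red}, hence cl(A)={blue, green}
∂A: remove int from cl → ∅

int(A) = {blue, green}
cl(A)  = {blue, green}
∂A     = ∅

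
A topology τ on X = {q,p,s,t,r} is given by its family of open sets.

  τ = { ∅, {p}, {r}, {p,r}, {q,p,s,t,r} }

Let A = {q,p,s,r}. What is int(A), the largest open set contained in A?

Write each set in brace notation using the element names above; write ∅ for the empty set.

{p,r}

open subsets of A: ∅, {r}, {p}, {p,r}; so int(A) = {p,r}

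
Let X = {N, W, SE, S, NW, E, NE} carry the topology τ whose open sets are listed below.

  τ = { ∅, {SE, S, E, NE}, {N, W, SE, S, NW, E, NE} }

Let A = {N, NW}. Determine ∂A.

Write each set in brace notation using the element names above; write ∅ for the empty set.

opens ⊆ A: ∅; union → int = ∅
complement {W, SE, S, E, NE}; its interior {SE, S, E, NE}; cl(A) = X∖{SE, S, E, NE} = {N, W, NW}
boundary = {N, W, NW} ∖ ∅ = {N, W, NW}

{N, W, NW}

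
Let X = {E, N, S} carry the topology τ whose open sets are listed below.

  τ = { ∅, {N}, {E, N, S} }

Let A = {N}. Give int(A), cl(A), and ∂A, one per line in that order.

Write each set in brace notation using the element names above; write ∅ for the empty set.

open subsets of A: ∅, {N}; so int(A) = {N}
closure: X∖int(X∖A) = X∖∅ = {E, N, S}
∂A = {E, N, S} minus {N} = {E, S}

int(A) = {N}
cl(A)  = {E, N, S}
∂A     = {E, S}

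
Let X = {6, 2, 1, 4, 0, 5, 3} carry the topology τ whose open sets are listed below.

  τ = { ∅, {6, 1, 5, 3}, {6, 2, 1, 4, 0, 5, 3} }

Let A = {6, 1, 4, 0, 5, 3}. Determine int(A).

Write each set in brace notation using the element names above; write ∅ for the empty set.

{6, 1, 5, 3}

interior: largest open inside A is {6, 1, 5, 3} (from ∅, {6, 1, 5, 3})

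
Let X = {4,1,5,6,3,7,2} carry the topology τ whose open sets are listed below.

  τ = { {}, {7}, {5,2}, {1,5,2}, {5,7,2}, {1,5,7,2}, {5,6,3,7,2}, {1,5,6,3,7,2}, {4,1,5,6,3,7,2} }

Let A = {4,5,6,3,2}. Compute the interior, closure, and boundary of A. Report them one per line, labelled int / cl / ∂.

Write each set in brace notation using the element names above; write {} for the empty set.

int(A) = {5,2}
cl(A)  = {4,1,5,6,3,2}
∂A     = {4,1,6,3}

open subsets of A: {}, {5,2}; so int(A) = {5,2}
closure: X∖int(X∖A) = X∖{7} = {4,1,5,6,3,2}
∂A = {4,1,5,6,3,2} minus {5,2} = {4,1,6,3}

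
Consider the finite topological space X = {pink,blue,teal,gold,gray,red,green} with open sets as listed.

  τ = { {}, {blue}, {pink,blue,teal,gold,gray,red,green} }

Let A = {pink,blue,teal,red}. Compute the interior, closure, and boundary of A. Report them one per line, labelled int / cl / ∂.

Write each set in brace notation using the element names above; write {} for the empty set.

int(A) = {blue}
cl(A)  = {pink,blue,teal,gold,gray,red,green}
∂A     = {pink,teal,gold,gray,red,green}

interior: largest open inside A is {blue} (from {}, {blue})
cl via duality: int({gold,gray,green}) = {}, so X∖{} = {pink,blue,teal,gold,gray,red,green}
cl∖int = {pink,teal,gold,gray,red,green}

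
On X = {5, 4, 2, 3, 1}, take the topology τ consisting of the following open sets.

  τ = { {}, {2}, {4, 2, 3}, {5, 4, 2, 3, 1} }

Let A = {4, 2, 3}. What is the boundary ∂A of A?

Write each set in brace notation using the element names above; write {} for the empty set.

{5, 1}

opens ⊆ A: {}, {2}, {4, 2, 3}; union → int = {4, 2, 3}
complement {5, 1}; its interior {}; cl(A) = X∖{} = {5, 4, 2, 3, 1}
boundary = {5, 4, 2, 3, 1} ∖ {4, 2, 3} = {5, 1}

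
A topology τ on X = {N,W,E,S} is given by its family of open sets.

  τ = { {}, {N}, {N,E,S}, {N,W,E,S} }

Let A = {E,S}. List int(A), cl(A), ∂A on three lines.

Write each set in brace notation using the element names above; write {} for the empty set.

int(A) = {}
cl(A)  = {W,E,S}
∂A     = {W,E,S}

interior: largest open inside A is {} (from {})
cl via duality: int({N,W}) = {N}, so X∖{N} = {W,E,S}
cl∖int = {W,E,S}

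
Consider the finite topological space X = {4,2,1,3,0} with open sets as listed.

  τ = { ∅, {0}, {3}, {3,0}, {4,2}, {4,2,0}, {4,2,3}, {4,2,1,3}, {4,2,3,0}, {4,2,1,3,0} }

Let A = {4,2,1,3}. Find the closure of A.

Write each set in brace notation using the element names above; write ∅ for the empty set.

cl via duality: int({0}) = {0}, so X∖{0} = {4,2,1,3}

{4,2,1,3}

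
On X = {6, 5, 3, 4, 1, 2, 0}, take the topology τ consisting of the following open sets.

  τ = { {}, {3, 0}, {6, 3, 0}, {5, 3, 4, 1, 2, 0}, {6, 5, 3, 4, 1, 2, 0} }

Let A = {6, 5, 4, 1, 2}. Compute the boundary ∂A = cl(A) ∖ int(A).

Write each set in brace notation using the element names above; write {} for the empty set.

U open, U⊆A: {}. int(A) = ⋃ = {}
X∖A={3, 0}, int(X∖A)={3, 0}, hence cl(A)={6, 5, 4, 1, 2}
∂A: remove int from cl → {6, 5, 4, 1, 2}

{6, 5, 4, 1, 2}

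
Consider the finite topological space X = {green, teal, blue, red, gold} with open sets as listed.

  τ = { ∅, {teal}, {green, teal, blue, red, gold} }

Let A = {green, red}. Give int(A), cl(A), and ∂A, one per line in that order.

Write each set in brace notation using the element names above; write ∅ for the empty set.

opens ⊆ A: ∅; union → int = ∅
complement {teal, blue, gold}; its interior {teal}; cl(A) = X∖{teal} = {green, blue, red, gold}
boundary = {green, blue, red, gold} ∖ ∅ = {green, blue, red, gold}

int(A) = ∅
cl(A)  = {green, blue, red, gold}
∂A     = {green, blue, red, gold}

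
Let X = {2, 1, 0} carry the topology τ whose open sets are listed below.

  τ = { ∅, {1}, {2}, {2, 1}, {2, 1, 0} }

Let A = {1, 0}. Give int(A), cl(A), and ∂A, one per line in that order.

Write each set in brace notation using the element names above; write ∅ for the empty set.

int(A) = {1}
cl(A)  = {1, 0}
∂A     = {0}

interior: largest open inside A is {1} (from ∅, {1})
cl via duality: int({2}) = {2}, so X∖{2} = {1, 0}
cl∖int = {0}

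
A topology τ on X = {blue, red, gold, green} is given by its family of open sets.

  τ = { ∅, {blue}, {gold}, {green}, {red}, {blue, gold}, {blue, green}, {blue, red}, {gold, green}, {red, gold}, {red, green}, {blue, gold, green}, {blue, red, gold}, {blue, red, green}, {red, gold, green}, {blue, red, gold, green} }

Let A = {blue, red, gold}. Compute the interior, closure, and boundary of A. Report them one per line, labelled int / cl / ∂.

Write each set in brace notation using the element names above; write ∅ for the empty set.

open subsets of A: ∅, {gold}, {red}, {blue}, {blue, gold}, {red, gold}, {blue, red}, {blue, red, gold}; so int(A) = {blue, red, gold}
closure: X∖int(X∖A) = X∖{green} = {blue, red, gold}
∂A = {blue, red, gold} minus {blue, red, gold} = ∅

int(A) = {blue, red, gold}
cl(A)  = {blue, red, gold}
∂A     = ∅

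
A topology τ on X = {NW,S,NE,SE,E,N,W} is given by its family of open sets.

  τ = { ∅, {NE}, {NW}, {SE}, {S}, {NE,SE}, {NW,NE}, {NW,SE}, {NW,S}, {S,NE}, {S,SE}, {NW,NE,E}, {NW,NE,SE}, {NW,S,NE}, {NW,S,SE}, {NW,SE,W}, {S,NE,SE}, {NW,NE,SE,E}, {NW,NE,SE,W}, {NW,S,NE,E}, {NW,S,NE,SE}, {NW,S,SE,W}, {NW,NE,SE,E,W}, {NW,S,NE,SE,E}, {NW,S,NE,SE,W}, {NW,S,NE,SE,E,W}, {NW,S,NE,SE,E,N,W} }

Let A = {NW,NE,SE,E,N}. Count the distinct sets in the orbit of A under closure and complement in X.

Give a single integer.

8

cl via duality: int({S,W}) = {S}, so X∖{S} = {NW,NE,SE,E,N,W}
Write k for closure, c for complement:
  1. A     = {NW,NE,SE,E,N}
  2. kA    = {NW,NE,SE,E,N,W}
  3. cA    = {S,W}
  4. ckA   = {S}
  5. kcA   = {S,N,W}
  6. kckA  = {S,N}
  7. ckcA  = {NW,NE,SE,E}
  8. ckckA = {NW,NE,SE,E,W}
applying k or c yields no new set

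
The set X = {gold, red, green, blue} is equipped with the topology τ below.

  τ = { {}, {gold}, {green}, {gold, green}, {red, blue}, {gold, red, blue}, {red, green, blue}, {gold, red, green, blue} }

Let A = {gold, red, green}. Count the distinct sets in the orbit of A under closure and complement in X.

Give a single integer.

closure: X∖int(X∖A) = X∖{} = {gold, red, green, blue}
Let k=closure and c=complement:
  1. A     = {gold, red, green}
  2. kA    = {gold, red, green, blue}
  3. cA    = {blue}
  4. ckA   = {}
  5. kcA   = {red, blue}
  6. ckcA  = {gold, green}
— saturated at 6

6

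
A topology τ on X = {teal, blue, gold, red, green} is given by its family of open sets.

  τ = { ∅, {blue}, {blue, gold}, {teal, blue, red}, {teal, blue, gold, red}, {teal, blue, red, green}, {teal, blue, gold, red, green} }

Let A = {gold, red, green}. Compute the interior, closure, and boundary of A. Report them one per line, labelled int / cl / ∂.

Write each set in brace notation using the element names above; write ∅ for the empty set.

interior: largest open inside A is ∅ (from ∅)
cl via duality: int({teal, blue}) = {blue}, so X∖{blue} = {teal, gold, red, green}
cl∖int = {teal, gold, red, green}

int(A) = ∅
cl(A)  = {teal, gold, red, green}
∂A     = {teal, gold, red, green}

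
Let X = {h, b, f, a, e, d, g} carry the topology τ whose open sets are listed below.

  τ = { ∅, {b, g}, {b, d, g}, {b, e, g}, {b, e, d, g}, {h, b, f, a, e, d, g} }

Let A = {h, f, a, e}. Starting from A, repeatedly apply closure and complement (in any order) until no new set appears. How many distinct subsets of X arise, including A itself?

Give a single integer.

4

complement {b, d, g}; its interior {b, d, g}; cl(A) = X∖{b, d, g} = {h, f, a, e}
With k = closure, c = complement:
  1. A     = {h, f, a, e}
  2. cA    = {b, d, g}
  3. kcA   = {h, b, f, a, e, d, g}
  4. ckcA  = ∅
k, c of each give nothing new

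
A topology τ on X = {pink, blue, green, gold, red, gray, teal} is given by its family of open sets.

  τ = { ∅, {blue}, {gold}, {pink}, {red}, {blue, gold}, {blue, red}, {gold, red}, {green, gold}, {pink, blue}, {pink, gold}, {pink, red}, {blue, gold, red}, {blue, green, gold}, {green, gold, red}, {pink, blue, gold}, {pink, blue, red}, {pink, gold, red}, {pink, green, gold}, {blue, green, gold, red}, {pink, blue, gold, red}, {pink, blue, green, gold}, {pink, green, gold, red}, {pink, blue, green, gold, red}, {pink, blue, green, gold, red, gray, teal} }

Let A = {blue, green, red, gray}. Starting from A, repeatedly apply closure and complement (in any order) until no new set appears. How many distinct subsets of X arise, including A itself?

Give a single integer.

X∖A={pink, gold, teal}, int(X∖A)={pink, gold}, hence cl(A)={blue, green, red, gray, teal}
Orbit (k=closure, c=complement):
  1. A     = {blue, green, red, gray}
  2. kA    = {blue, green, red, gray, teal}
  3. cA    = {pink, gold, teal}
  4. ckA   = {pink, gold}
  5. kcA   = {pink, green, gold, gray, teal}
  6. ckcA  = {blue, red}
  7. kckcA = {blue, red, gray, teal}
  8. ckckcA = {pink, green, gold}
(closed under both — stop)

8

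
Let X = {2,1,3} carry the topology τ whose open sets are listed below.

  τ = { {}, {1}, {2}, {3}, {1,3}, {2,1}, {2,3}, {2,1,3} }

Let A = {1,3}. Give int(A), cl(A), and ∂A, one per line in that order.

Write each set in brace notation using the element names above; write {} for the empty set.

int(A) = {1,3}
cl(A)  = {1,3}
∂A     = {}

interior: largest open inside A is {1,3} (from {}, {3}, {1}, {1,3})
cl via duality: int({2}) = {2}, so X∖{2} = {1,3}
cl∖int = {}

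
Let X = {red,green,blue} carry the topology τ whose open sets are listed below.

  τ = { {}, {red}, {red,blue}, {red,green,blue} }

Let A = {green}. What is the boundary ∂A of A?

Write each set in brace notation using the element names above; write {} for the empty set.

open subsets of A: {}; so int(A) = {}
closure: X∖int(X∖A) = X∖{red,blue} = {green}
∂A = {green} minus {} = {green}

{green}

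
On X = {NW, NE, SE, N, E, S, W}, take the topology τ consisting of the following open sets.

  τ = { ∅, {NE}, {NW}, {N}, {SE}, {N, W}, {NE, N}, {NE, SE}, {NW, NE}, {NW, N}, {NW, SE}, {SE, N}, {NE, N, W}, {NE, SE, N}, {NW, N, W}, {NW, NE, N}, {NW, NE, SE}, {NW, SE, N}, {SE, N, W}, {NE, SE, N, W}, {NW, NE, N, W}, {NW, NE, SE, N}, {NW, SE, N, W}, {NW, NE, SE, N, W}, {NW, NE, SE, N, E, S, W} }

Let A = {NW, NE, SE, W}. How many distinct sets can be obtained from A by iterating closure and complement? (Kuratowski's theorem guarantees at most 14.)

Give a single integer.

8

complement {N, E, S}; its interior {N}; cl(A) = X∖{N} = {NW, NE, SE, E, S, W}
With k = closure, c = complement:
  1. A     = {NW, NE, SE, W}
  2. kA    = {NW, NE, SE, E, S, W}
  3. cA    = {N, E, S}
  4. ckA   = {N}
  5. kcA   = {N, E, S, W}
  6. ckcA  = {NW, NE, SE}
  7. kckcA = {NW, NE, SE, E, S}
  8. ckckcA = {N, W}
k, c of each give nothing new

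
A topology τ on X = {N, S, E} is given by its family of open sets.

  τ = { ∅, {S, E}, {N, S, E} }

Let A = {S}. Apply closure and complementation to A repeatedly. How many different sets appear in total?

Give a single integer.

4

X∖A={N, E}, int(X∖A)=∅, hence cl(A)={N, S, E}
Orbit (k=closure, c=complement):
  1. A     = {S}
  2. kA    = {N, S, E}
  3. cA    = {N, E}
  4. ckA   = ∅
(closed under both — stop)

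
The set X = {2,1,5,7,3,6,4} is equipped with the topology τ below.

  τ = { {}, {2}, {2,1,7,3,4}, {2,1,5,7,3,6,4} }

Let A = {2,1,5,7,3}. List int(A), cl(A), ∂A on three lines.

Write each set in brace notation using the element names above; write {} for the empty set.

int(A) = {2}
cl(A)  = {2,1,5,7,3,6,4}
∂A     = {1,5,7,3,6,4}

interior: largest open inside A is {2} (from {}, {2})
cl via duality: int({6,4}) = {}, so X∖{} = {2,1,5,7,3,6,4}
cl∖int = {1,5,7,3,6,4}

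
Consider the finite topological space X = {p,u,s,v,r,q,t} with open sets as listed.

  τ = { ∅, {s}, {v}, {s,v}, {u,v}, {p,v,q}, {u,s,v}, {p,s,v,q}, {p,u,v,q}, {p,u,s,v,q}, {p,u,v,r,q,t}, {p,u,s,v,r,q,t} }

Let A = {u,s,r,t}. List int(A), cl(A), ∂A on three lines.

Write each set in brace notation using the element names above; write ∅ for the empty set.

int(A) = {s}
cl(A)  = {u,s,r,t}
∂A     = {u,r,t}

U open, U⊆A: ∅, {s}. int(A) = ⋃ = {s}
X∖A={p,v,q}, int(X∖A)={p,v,q}, hence cl(A)={u,s,r,t}
∂A: remove int from cl → {u,r,t}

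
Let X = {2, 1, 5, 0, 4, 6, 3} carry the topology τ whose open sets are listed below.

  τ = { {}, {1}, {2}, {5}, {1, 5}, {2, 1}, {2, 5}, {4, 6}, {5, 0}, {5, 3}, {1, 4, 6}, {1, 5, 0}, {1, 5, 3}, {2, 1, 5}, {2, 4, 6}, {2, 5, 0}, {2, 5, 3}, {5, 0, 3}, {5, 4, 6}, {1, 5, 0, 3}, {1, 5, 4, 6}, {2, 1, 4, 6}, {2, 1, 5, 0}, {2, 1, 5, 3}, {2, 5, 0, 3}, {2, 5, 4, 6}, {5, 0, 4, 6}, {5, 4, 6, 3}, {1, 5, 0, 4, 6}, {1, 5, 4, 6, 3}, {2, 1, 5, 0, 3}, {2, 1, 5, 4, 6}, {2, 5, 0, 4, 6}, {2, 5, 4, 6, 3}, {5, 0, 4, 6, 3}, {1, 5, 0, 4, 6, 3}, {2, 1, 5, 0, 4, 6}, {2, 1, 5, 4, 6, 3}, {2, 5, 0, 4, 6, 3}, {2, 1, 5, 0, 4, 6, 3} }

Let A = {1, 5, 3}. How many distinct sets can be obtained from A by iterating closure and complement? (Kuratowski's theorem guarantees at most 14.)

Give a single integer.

complement {2, 0, 4, 6}; its interior {2, 4, 6}; cl(A) = X∖{2, 4, 6} = {1, 5, 0, 3}
With k = closure, c = complement:
  1. A     = {1, 5, 3}
  2. kA    = {1, 5, 0, 3}
  3. cA    = {2, 0, 4, 6}
  4. ckA   = {2, 4, 6}
k, c of each give nothing new

4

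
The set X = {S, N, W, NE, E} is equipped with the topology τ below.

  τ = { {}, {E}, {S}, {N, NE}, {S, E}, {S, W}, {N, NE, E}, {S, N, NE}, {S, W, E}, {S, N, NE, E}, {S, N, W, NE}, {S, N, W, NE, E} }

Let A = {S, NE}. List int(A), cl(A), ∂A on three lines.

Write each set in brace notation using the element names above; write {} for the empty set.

int(A) = {S}
cl(A)  = {S, N, W, NE}
∂A     = {N, W, NE}

U open, U⊆A: {}, {S}. int(A) = ⋃ = {S}
X∖A={N, W, E}, int(X∖A)={E}, hence cl(A)={S, N, W, NE}
∂A: remove int from cl → {N, W, NE}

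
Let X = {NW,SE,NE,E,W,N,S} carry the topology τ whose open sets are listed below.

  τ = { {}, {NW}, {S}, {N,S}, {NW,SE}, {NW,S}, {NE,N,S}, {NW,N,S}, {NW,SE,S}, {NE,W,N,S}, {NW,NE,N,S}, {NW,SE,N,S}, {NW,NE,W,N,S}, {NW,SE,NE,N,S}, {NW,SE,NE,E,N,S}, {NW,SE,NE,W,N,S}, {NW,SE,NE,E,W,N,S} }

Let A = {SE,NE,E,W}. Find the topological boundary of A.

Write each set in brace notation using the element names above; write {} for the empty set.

open subsets of A: {}; so int(A) = {}
closure: X∖int(X∖A) = X∖{NW,N,S} = {SE,NE,E,W}
∂A = {SE,NE,E,W} minus {} = {SE,NE,E,W}

{SE,NE,E,W}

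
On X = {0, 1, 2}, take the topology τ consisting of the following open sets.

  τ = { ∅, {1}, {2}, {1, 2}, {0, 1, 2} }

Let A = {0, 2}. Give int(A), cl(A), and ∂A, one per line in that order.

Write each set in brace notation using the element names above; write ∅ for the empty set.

U open, U⊆A: ∅, {2}. int(A) = ⋃ = {2}
X∖A={1}, int(X∖A)={1}, hence cl(A)={0, 2}
∂A: remove int from cl → {0}

int(A) = {2}
cl(A)  = {0, 2}
∂A     = {0}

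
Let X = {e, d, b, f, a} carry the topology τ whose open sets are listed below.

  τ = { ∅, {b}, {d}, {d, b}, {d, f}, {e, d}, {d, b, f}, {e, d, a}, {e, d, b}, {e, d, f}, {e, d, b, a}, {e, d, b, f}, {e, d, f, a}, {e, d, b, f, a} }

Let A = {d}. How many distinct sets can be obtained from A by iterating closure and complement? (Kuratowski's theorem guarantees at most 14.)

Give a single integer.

4

closure: X∖int(X∖A) = X∖{b} = {e, d, f, a}
Let k=closure and c=complement:
  1. A     = {d}
  2. kA    = {e, d, f, a}
  3. cA    = {e, b, f, a}
  4. ckA   = {b}
— saturated at 4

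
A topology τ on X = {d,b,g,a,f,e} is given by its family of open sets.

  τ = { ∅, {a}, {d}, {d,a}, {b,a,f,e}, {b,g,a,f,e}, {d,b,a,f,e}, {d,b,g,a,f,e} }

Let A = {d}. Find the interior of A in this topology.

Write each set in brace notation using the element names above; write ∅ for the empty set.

{d}

interior: largest open inside A is {d} (from ∅, {d})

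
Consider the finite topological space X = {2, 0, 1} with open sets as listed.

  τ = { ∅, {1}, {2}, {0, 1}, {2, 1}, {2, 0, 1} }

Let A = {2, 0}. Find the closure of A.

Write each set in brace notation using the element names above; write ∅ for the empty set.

{2, 0}

X∖A={1}, int(X∖A)={1}, hence cl(A)={2, 0}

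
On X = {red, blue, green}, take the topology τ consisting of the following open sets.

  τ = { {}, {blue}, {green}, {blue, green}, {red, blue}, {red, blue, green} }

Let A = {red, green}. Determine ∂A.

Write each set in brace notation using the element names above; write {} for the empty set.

{red}

open subsets of A: {}, {green}; so int(A) = {green}
closure: X∖int(X∖A) = X∖{blue} = {red, green}
∂A = {red, green} minus {green} = {red}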